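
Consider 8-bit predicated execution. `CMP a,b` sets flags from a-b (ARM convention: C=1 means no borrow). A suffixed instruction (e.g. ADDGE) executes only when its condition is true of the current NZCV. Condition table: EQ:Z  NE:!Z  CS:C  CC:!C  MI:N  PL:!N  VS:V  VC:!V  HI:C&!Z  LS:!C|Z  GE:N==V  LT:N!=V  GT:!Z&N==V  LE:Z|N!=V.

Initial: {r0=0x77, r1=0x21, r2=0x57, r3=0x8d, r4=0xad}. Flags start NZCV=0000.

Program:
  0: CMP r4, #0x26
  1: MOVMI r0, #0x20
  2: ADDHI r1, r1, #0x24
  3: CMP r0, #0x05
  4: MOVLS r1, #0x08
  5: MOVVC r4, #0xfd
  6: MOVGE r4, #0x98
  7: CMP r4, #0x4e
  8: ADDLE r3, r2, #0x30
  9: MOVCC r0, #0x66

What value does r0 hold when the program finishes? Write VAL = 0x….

0: ✓ CMP  NZCV=1010
1: ✓ MOVMI  r0←0x20
2: ✓ ADDHI  r1←0x45
3: ✓ CMP  NZCV=0010
4: · MOVLS
5: ✓ MOVVC  r4←0xfd
6: ✓ MOVGE  r4←0x98
7: ✓ CMP  NZCV=0011
8: ✓ ADDLE  r3←0x87
9: · MOVCC

VAL = 0x20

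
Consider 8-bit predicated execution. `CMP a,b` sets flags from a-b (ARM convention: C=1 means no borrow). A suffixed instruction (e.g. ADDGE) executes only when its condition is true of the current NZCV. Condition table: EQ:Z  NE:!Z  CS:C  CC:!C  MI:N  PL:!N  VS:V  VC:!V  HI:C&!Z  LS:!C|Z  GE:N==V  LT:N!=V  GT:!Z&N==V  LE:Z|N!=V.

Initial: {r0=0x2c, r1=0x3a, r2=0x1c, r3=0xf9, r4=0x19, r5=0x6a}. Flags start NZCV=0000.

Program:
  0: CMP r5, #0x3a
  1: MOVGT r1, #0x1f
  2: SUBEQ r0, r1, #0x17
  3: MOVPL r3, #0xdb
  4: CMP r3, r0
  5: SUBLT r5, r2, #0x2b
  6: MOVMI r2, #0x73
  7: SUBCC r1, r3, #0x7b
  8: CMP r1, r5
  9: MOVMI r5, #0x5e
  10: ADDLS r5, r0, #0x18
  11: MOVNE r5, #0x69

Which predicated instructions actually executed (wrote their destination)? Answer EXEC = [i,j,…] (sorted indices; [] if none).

EXEC = [1,3,5,6,10,11]

[0] flags=0010 → (cmp)
[1] flags=0010 GT?T → r1=0x1f
[2] flags=0010 EQ?F → skip
[3] flags=0010 PL?T → r3=0xdb
[4] flags=1010 → (cmp)
[5] flags=1010 LT?T → r5=0xf1
[6] flags=1010 MI?T → r2=0x73
[7] flags=1010 CC?F → skip
[8] flags=0000 → (cmp)
[9] flags=0000 MI?F → skip
[10] flags=0000 LS?T → r5=0x44
[11] flags=0000 NE?T → r5=0x69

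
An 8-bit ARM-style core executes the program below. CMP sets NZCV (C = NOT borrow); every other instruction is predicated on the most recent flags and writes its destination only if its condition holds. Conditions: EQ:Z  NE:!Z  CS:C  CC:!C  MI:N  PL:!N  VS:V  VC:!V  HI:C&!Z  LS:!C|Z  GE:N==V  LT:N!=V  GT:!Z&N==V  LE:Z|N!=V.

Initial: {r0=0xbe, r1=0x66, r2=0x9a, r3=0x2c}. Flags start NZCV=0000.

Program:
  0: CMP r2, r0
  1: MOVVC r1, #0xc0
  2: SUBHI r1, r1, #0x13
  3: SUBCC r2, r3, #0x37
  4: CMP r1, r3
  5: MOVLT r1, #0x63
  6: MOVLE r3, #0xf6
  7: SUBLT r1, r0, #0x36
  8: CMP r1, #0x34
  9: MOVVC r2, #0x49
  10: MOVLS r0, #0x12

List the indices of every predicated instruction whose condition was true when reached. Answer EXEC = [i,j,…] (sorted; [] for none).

EXEC = [1,3,5,6,7]

0: ✓ CMP  NZCV=1000
1: ✓ MOVVC  r1←0xc0
2: · SUBHI
3: ✓ SUBCC  r2←0xf5
4: ✓ CMP  NZCV=1010
5: ✓ MOVLT  r1←0x63
6: ✓ MOVLE  r3←0xf6
7: ✓ SUBLT  r1←0x88
8: ✓ CMP  NZCV=0011
9: · MOVVC
10: · MOVLS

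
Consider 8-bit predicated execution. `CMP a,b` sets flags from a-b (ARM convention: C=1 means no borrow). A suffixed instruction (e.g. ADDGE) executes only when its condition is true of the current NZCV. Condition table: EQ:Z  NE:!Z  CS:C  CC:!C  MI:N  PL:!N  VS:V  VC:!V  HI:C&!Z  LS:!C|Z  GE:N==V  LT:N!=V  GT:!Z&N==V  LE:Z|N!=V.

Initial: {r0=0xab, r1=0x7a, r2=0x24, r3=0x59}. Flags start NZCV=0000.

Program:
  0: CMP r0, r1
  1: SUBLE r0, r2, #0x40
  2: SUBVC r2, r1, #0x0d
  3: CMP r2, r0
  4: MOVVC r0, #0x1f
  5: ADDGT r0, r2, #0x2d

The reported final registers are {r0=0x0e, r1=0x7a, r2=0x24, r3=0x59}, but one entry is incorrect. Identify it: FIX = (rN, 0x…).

[0] flags=0011 → (cmp)
[1] flags=0011 LE?T → r0=0xe4
[2] flags=0011 VC?F → skip
[3] flags=0000 → (cmp)
[4] flags=0000 VC?T → r0=0x1f
[5] flags=0000 GT?T → r0=0x51

FIX = (r0, 0x51)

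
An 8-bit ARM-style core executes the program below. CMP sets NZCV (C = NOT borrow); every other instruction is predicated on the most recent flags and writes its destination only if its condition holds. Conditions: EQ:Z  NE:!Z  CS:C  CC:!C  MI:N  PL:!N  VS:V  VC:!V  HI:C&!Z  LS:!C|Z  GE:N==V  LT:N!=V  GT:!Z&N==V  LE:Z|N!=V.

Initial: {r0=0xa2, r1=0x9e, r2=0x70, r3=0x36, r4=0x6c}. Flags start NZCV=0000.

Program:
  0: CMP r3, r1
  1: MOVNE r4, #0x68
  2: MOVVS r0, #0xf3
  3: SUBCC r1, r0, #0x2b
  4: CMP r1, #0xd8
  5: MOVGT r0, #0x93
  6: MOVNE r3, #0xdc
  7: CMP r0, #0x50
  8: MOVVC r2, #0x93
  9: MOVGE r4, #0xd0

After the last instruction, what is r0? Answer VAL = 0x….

VAL = 0xf3

0: ✓ CMP  NZCV=1001
1: ✓ MOVNE  r4←0x68
2: ✓ MOVVS  r0←0xf3
3: ✓ SUBCC  r1←0xc8
4: ✓ CMP  NZCV=1000
5: · MOVGT
6: ✓ MOVNE  r3←0xdc
7: ✓ CMP  NZCV=1010
8: ✓ MOVVC  r2←0x93
9: · MOVGE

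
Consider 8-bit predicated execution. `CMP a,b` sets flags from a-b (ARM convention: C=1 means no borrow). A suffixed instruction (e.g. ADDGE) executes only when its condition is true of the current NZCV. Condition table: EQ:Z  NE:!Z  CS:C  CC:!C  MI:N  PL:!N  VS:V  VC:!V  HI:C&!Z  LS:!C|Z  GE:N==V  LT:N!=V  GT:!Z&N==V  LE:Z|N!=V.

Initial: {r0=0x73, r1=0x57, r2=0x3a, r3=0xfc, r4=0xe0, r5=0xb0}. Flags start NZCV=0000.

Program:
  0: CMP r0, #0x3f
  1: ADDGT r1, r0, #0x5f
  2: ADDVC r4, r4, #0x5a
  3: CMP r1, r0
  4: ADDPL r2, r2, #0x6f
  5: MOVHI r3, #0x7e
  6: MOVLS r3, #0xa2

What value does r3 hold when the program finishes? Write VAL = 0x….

VAL = 0x7e

[0] flags=0010 → (cmp)
[1] flags=0010 GT?T → r1=0xd2
[2] flags=0010 VC?T → r4=0x3a
[3] flags=0011 → (cmp)
[4] flags=0011 PL?T → r2=0xa9
[5] flags=0011 HI?T → r3=0x7e
[6] flags=0011 LS?F → skip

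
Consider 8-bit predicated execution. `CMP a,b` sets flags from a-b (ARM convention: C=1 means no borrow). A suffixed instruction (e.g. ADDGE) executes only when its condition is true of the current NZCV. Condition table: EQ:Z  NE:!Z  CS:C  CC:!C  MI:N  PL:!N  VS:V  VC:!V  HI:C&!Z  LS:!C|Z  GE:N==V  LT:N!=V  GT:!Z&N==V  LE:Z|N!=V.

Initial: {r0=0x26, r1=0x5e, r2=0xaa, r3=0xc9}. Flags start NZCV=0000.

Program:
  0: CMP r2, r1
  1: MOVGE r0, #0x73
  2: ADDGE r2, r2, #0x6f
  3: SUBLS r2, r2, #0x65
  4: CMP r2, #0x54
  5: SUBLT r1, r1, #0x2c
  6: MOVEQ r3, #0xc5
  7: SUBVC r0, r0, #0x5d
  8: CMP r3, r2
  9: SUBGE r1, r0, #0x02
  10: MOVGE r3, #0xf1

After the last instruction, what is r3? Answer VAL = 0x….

VAL = 0xf1

[0] flags=0011 → (cmp)
[1] flags=0011 GE?F → skip
[2] flags=0011 GE?F → skip
[3] flags=0011 LS?F → skip
[4] flags=0011 → (cmp)
[5] flags=0011 LT?T → r1=0x32
[6] flags=0011 EQ?F → skip
[7] flags=0011 VC?F → skip
[8] flags=0010 → (cmp)
[9] flags=0010 GE?T → r1=0x24
[10] flags=0010 GE?T → r3=0xf1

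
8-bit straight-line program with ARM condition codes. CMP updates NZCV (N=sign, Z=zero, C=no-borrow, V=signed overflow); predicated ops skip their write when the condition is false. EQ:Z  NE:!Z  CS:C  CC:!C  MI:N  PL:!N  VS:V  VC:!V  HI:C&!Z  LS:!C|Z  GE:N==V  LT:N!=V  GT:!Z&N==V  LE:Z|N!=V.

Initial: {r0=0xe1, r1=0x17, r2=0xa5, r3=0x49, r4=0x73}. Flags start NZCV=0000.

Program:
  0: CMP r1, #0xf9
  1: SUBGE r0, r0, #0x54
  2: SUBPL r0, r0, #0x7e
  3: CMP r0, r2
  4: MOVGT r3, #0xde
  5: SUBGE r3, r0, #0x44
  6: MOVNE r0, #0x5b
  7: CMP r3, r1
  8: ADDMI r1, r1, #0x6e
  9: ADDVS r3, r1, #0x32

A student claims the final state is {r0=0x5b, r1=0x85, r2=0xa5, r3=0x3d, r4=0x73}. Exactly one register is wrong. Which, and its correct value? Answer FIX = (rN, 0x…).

0: ✓ CMP  NZCV=0000
1: ✓ SUBGE  r0←0x8d
2: ✓ SUBPL  r0←0x0f
3: ✓ CMP  NZCV=0000
4: ✓ MOVGT  r3←0xde
5: ✓ SUBGE  r3←0xcb
6: ✓ MOVNE  r0←0x5b
7: ✓ CMP  NZCV=1010
8: ✓ ADDMI  r1←0x85
9: · ADDVS

FIX = (r3, 0xcb)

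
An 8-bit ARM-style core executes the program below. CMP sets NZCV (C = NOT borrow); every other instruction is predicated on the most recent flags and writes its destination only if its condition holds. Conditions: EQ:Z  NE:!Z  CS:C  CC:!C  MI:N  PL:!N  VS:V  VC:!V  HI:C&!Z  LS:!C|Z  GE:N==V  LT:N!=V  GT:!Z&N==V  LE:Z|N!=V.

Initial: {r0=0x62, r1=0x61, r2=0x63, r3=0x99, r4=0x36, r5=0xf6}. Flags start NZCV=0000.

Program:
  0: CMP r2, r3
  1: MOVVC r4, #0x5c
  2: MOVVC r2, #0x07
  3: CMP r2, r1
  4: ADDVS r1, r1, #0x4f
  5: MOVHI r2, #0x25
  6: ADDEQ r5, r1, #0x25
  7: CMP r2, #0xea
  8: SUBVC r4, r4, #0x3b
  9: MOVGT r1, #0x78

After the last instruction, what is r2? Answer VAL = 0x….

VAL = 0x25

[0] flags=1001 → (cmp)
[1] flags=1001 VC?F → skip
[2] flags=1001 VC?F → skip
[3] flags=0010 → (cmp)
[4] flags=0010 VS?F → skip
[5] flags=0010 HI?T → r2=0x25
[6] flags=0010 EQ?F → skip
[7] flags=0000 → (cmp)
[8] flags=0000 VC?T → r4=0xfb
[9] flags=0000 GT?T → r1=0x78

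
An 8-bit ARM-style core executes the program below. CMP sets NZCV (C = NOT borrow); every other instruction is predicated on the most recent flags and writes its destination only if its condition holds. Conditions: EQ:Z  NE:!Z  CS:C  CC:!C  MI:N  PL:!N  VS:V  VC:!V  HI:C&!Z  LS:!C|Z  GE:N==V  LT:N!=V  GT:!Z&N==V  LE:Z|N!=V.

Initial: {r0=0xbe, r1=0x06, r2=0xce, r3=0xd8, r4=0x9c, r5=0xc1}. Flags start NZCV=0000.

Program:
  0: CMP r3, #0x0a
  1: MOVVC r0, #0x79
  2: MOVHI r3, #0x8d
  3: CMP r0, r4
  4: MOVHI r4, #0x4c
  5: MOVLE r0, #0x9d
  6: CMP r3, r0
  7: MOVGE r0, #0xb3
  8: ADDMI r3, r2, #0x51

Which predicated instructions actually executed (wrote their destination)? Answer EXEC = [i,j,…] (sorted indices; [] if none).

EXEC = [1,2]

[0] flags=1010 → (cmp)
[1] flags=1010 VC?T → r0=0x79
[2] flags=1010 HI?T → r3=0x8d
[3] flags=1001 → (cmp)
[4] flags=1001 HI?F → skip
[5] flags=1001 LE?F → skip
[6] flags=0011 → (cmp)
[7] flags=0011 GE?F → skip
[8] flags=0011 MI?F → skip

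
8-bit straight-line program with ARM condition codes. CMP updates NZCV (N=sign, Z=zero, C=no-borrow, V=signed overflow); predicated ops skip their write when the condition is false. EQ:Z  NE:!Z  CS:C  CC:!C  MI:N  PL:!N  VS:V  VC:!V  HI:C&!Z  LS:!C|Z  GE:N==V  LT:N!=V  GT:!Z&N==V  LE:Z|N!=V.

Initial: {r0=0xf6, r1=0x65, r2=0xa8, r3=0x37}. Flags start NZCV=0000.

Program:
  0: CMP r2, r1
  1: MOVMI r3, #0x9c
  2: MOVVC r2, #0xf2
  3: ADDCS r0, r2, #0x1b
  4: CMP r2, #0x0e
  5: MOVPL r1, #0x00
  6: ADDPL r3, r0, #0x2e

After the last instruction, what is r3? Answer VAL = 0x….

[0] flags=0011 → (cmp)
[1] flags=0011 MI?F → skip
[2] flags=0011 VC?F → skip
[3] flags=0011 CS?T → r0=0xc3
[4] flags=1010 → (cmp)
[5] flags=1010 PL?F → skip
[6] flags=1010 PL?F → skip

VAL = 0x37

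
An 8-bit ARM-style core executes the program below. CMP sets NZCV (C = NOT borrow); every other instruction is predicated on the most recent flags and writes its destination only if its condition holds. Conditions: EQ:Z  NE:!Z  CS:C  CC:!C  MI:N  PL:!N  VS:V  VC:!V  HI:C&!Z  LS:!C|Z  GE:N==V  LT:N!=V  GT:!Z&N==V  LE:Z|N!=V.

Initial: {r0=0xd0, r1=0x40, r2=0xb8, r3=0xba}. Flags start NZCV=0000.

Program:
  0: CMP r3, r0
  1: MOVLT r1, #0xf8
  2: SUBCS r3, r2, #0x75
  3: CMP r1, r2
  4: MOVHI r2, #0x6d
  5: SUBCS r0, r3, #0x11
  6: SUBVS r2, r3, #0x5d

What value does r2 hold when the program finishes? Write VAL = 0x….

0: ✓ CMP  NZCV=1000
1: ✓ MOVLT  r1←0xf8
2: · SUBCS
3: ✓ CMP  NZCV=0010
4: ✓ MOVHI  r2←0x6d
5: ✓ SUBCS  r0←0xa9
6: · SUBVS

VAL = 0x6d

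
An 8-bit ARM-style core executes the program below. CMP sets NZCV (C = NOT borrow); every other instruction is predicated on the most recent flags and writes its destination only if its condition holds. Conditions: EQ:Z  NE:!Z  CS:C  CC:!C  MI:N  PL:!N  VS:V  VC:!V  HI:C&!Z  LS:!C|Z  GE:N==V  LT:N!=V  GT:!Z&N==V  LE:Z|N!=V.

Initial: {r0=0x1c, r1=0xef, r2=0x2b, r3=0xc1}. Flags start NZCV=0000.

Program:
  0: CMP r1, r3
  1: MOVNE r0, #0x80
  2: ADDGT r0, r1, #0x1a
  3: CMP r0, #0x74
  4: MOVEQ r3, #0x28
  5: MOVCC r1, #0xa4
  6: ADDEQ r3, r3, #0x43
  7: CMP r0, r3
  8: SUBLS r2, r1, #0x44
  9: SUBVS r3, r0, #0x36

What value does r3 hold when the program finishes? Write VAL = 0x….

[0] flags=0010 → (cmp)
[1] flags=0010 NE?T → r0=0x80
[2] flags=0010 GT?T → r0=0x09
[3] flags=1000 → (cmp)
[4] flags=1000 EQ?F → skip
[5] flags=1000 CC?T → r1=0xa4
[6] flags=1000 EQ?F → skip
[7] flags=0000 → (cmp)
[8] flags=0000 LS?T → r2=0x60
[9] flags=0000 VS?F → skip

VAL = 0xc1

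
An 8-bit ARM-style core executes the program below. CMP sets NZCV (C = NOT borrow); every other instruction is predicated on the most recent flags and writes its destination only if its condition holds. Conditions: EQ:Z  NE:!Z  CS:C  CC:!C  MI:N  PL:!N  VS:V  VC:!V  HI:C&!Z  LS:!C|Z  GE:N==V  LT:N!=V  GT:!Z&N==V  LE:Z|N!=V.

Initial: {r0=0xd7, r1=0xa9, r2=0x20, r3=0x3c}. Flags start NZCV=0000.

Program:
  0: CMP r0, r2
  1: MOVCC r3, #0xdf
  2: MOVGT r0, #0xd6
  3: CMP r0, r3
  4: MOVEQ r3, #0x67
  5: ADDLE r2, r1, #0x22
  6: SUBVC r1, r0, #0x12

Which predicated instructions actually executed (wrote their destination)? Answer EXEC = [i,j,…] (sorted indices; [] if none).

EXEC = [5,6]

[0] flags=1010 → (cmp)
[1] flags=1010 CC?F → skip
[2] flags=1010 GT?F → skip
[3] flags=1010 → (cmp)
[4] flags=1010 EQ?F → skip
[5] flags=1010 LE?T → r2=0xcb
[6] flags=1010 VC?T → r1=0xc5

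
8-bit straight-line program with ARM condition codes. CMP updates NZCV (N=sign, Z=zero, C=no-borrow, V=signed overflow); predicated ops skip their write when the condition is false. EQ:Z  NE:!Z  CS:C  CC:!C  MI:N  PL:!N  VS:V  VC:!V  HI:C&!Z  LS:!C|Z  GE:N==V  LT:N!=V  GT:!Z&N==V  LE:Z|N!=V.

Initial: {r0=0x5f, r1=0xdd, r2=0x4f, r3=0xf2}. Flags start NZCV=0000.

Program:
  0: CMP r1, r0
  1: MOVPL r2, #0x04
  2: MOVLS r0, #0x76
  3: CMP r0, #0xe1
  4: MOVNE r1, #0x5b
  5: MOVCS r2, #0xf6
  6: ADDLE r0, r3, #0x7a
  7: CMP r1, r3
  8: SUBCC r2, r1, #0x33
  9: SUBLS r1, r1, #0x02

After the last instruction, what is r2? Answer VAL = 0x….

[0] flags=0011 → (cmp)
[1] flags=0011 PL?T → r2=0x04
[2] flags=0011 LS?F → skip
[3] flags=0000 → (cmp)
[4] flags=0000 NE?T → r1=0x5b
[5] flags=0000 CS?F → skip
[6] flags=0000 LE?F → skip
[7] flags=0000 → (cmp)
[8] flags=0000 CC?T → r2=0x28
[9] flags=0000 LS?T → r1=0x59

VAL = 0x28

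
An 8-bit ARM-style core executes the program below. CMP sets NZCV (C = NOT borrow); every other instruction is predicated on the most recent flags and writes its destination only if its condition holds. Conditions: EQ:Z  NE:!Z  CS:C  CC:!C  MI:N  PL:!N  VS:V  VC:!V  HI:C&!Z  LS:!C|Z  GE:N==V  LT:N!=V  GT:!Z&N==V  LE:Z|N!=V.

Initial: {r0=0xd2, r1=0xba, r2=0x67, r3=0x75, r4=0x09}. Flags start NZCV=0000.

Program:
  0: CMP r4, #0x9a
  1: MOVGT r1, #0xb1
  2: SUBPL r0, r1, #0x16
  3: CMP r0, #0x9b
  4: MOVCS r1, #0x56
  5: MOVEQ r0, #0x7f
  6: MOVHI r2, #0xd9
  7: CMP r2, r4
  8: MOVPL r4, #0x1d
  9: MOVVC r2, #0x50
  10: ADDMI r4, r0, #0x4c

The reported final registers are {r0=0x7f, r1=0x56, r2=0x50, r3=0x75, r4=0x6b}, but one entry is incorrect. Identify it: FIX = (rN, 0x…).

0: ✓ CMP  NZCV=0000
1: ✓ MOVGT  r1←0xb1
2: ✓ SUBPL  r0←0x9b
3: ✓ CMP  NZCV=0110
4: ✓ MOVCS  r1←0x56
5: ✓ MOVEQ  r0←0x7f
6: · MOVHI
7: ✓ CMP  NZCV=0010
8: ✓ MOVPL  r4←0x1d
9: ✓ MOVVC  r2←0x50
10: · ADDMI

FIX = (r4, 0x1d)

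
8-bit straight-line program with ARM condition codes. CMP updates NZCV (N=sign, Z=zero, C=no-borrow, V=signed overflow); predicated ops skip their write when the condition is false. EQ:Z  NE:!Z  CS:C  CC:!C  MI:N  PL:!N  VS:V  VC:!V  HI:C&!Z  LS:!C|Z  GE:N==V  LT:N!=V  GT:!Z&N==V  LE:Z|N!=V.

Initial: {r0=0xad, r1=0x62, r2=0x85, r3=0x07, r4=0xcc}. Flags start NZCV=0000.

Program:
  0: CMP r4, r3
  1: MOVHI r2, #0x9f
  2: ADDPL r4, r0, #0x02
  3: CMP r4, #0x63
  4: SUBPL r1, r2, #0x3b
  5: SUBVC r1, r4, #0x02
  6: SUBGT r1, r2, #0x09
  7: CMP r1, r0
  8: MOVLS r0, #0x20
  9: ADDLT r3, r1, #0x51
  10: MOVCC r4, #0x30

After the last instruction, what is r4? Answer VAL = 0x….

0: ✓ CMP  NZCV=1010
1: ✓ MOVHI  r2←0x9f
2: · ADDPL
3: ✓ CMP  NZCV=0011
4: ✓ SUBPL  r1←0x64
5: · SUBVC
6: · SUBGT
7: ✓ CMP  NZCV=1001
8: ✓ MOVLS  r0←0x20
9: · ADDLT
10: ✓ MOVCC  r4←0x30

VAL = 0x30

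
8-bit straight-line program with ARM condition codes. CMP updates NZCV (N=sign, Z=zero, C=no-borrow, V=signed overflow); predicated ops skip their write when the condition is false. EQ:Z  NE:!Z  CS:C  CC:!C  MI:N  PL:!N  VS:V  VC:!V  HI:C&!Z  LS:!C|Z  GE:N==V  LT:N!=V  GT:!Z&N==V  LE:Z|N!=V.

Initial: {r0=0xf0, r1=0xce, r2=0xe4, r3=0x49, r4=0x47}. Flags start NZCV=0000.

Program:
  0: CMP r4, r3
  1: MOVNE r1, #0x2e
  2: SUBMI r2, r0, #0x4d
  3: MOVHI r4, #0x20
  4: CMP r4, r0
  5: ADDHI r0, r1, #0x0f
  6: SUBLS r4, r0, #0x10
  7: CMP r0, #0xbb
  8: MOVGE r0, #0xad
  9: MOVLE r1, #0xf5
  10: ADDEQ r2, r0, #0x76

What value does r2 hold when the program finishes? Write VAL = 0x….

0: ✓ CMP  NZCV=1000
1: ✓ MOVNE  r1←0x2e
2: ✓ SUBMI  r2←0xa3
3: · MOVHI
4: ✓ CMP  NZCV=0000
5: · ADDHI
6: ✓ SUBLS  r4←0xe0
7: ✓ CMP  NZCV=0010
8: ✓ MOVGE  r0←0xad
9: · MOVLE
10: · ADDEQ

VAL = 0xa3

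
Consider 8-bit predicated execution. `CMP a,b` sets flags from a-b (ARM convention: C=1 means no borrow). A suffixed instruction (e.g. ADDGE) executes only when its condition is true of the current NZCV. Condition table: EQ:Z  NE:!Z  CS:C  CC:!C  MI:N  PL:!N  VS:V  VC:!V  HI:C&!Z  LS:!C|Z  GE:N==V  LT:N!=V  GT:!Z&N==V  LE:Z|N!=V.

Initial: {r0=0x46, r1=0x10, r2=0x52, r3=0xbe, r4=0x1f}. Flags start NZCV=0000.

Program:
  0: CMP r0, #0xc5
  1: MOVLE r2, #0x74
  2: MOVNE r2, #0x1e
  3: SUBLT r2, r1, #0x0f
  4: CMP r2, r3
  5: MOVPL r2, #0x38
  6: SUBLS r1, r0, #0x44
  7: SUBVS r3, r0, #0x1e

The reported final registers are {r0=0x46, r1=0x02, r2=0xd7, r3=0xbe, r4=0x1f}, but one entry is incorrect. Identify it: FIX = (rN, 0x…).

0: ✓ CMP  NZCV=1001
1: · MOVLE
2: ✓ MOVNE  r2←0x1e
3: · SUBLT
4: ✓ CMP  NZCV=0000
5: ✓ MOVPL  r2←0x38
6: ✓ SUBLS  r1←0x02
7: · SUBVS

FIX = (r2, 0x38)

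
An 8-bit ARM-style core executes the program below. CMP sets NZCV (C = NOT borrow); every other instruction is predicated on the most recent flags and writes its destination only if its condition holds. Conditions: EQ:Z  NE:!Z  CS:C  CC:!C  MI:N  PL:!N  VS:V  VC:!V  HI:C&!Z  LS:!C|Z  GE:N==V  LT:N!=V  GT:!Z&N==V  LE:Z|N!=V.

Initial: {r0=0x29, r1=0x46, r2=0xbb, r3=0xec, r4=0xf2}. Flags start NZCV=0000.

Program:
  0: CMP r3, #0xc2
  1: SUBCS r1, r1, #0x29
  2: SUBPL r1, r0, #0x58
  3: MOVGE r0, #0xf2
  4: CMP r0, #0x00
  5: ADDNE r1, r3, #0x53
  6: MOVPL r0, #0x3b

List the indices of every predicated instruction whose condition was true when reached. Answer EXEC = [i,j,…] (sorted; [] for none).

EXEC = [1,2,3,5]

0: ✓ CMP  NZCV=0010
1: ✓ SUBCS  r1←0x1d
2: ✓ SUBPL  r1←0xd1
3: ✓ MOVGE  r0←0xf2
4: ✓ CMP  NZCV=1010
5: ✓ ADDNE  r1←0x3f
6: · MOVPL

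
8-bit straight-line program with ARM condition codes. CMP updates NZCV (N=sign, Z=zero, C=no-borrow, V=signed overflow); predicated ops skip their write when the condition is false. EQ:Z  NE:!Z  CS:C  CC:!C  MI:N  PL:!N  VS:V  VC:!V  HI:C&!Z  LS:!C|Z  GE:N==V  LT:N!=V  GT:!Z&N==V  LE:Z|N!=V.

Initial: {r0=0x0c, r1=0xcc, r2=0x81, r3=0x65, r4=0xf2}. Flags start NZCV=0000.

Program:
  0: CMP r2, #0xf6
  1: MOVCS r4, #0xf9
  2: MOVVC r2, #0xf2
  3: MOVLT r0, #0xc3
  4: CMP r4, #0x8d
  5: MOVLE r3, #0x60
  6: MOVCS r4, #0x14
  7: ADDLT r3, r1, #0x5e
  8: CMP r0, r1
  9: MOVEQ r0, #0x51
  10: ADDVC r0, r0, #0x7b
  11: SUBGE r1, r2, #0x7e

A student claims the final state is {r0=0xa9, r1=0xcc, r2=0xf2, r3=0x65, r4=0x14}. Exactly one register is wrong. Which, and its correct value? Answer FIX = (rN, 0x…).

0: ✓ CMP  NZCV=1000
1: · MOVCS
2: ✓ MOVVC  r2←0xf2
3: ✓ MOVLT  r0←0xc3
4: ✓ CMP  NZCV=0010
5: · MOVLE
6: ✓ MOVCS  r4←0x14
7: · ADDLT
8: ✓ CMP  NZCV=1000
9: · MOVEQ
10: ✓ ADDVC  r0←0x3e
11: · SUBGE

FIX = (r0, 0x3e)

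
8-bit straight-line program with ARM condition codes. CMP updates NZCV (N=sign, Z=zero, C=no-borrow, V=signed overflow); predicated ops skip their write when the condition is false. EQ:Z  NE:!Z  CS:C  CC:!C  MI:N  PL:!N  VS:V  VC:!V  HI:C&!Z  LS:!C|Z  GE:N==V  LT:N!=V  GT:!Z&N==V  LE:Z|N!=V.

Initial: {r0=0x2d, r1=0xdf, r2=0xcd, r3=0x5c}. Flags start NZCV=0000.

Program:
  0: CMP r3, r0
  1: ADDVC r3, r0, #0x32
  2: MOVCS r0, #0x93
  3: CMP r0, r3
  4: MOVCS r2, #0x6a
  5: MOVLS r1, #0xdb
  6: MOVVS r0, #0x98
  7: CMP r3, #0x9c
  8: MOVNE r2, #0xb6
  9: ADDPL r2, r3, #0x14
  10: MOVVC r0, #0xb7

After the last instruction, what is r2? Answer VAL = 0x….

VAL = 0xb6

[0] flags=0010 → (cmp)
[1] flags=0010 VC?T → r3=0x5f
[2] flags=0010 CS?T → r0=0x93
[3] flags=0011 → (cmp)
[4] flags=0011 CS?T → r2=0x6a
[5] flags=0011 LS?F → skip
[6] flags=0011 VS?T → r0=0x98
[7] flags=1001 → (cmp)
[8] flags=1001 NE?T → r2=0xb6
[9] flags=1001 PL?F → skip
[10] flags=1001 VC?F → skip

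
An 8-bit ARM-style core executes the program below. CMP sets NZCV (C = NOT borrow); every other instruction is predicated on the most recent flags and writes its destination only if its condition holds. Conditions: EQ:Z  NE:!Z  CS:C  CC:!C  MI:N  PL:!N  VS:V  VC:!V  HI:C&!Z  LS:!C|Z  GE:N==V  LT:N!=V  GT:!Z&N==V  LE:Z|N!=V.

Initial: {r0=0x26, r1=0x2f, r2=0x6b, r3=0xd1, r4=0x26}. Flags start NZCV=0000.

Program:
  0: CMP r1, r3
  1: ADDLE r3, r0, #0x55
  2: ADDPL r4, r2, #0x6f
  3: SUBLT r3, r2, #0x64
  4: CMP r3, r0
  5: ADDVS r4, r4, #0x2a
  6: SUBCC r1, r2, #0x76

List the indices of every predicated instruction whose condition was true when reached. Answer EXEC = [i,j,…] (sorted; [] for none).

0: ✓ CMP  NZCV=0000
1: · ADDLE
2: ✓ ADDPL  r4←0xda
3: · SUBLT
4: ✓ CMP  NZCV=1010
5: · ADDVS
6: · SUBCC

EXEC = [2]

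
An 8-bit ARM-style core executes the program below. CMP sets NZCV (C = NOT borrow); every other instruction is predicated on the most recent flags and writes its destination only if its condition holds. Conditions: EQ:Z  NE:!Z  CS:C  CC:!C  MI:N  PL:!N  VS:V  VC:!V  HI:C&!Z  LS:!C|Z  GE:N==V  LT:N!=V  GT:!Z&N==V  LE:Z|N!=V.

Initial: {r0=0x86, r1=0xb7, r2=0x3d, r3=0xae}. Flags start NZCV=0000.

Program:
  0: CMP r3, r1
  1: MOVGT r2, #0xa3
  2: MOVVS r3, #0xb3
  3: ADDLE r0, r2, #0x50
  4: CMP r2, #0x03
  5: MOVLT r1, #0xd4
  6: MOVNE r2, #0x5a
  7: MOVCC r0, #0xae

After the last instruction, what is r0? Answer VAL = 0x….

0: ✓ CMP  NZCV=1000
1: · MOVGT
2: · MOVVS
3: ✓ ADDLE  r0←0x8d
4: ✓ CMP  NZCV=0010
5: · MOVLT
6: ✓ MOVNE  r2←0x5a
7: · MOVCC

VAL = 0x8d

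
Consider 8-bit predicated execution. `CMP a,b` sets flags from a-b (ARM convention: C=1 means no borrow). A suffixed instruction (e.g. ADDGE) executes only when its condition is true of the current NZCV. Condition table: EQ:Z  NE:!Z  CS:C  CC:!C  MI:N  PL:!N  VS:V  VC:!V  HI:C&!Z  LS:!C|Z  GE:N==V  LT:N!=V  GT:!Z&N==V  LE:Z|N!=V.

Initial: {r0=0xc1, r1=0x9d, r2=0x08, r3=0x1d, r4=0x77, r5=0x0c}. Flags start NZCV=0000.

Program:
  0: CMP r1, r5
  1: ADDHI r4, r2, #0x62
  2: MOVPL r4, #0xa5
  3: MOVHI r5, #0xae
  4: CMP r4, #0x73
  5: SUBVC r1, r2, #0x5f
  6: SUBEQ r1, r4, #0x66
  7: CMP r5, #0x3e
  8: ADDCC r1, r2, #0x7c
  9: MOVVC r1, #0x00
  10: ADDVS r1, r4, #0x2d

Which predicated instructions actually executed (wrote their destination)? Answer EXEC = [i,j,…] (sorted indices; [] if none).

[0] flags=1010 → (cmp)
[1] flags=1010 HI?T → r4=0x6a
[2] flags=1010 PL?F → skip
[3] flags=1010 HI?T → r5=0xae
[4] flags=1000 → (cmp)
[5] flags=1000 VC?T → r1=0xa9
[6] flags=1000 EQ?F → skip
[7] flags=0011 → (cmp)
[8] flags=0011 CC?F → skip
[9] flags=0011 VC?F → skip
[10] flags=0011 VS?T → r1=0x97

EXEC = [1,3,5,10]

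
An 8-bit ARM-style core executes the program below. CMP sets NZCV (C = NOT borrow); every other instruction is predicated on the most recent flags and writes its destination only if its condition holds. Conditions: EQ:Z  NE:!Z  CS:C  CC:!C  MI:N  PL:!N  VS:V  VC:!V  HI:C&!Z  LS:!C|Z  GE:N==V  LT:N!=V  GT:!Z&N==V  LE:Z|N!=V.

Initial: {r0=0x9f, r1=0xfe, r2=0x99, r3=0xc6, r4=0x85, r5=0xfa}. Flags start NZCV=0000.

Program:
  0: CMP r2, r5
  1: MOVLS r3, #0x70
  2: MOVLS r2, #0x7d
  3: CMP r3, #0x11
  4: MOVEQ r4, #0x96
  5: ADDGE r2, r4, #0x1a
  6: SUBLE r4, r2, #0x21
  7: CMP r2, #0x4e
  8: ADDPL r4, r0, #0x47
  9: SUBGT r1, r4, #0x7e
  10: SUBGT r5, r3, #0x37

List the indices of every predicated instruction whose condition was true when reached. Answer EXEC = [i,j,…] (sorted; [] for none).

EXEC = [1,2,5,8]

0: ✓ CMP  NZCV=1000
1: ✓ MOVLS  r3←0x70
2: ✓ MOVLS  r2←0x7d
3: ✓ CMP  NZCV=0010
4: · MOVEQ
5: ✓ ADDGE  r2←0x9f
6: · SUBLE
7: ✓ CMP  NZCV=0011
8: ✓ ADDPL  r4←0xe6
9: · SUBGT
10: · SUBGT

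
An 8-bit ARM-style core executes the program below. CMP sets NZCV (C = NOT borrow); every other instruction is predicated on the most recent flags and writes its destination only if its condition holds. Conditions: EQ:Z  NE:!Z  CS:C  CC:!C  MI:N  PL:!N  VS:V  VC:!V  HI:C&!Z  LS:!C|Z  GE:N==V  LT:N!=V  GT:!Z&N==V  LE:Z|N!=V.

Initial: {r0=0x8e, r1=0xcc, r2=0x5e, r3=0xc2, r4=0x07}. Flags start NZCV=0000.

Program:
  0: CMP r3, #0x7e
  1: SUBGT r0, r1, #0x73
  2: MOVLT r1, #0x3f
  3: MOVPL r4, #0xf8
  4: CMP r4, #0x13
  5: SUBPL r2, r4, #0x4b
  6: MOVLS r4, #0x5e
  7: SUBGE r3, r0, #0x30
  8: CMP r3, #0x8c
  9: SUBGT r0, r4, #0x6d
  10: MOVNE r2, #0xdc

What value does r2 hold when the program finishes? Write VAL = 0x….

VAL = 0xdc

[0] flags=0011 → (cmp)
[1] flags=0011 GT?F → skip
[2] flags=0011 LT?T → r1=0x3f
[3] flags=0011 PL?T → r4=0xf8
[4] flags=1010 → (cmp)
[5] flags=1010 PL?F → skip
[6] flags=1010 LS?F → skip
[7] flags=1010 GE?F → skip
[8] flags=0010 → (cmp)
[9] flags=0010 GT?T → r0=0x8b
[10] flags=0010 NE?T → r2=0xdc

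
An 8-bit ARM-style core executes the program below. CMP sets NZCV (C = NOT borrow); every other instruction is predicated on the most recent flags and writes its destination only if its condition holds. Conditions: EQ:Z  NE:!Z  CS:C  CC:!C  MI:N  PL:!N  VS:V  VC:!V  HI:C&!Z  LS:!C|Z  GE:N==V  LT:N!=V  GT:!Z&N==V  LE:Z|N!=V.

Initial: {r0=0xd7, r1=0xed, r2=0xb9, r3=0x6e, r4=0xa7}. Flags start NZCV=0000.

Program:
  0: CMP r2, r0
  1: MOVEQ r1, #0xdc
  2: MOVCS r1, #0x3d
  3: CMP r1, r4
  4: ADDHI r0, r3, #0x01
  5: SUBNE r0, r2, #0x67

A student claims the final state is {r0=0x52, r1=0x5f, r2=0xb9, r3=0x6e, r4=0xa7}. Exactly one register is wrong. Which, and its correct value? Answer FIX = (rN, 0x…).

[0] flags=1000 → (cmp)
[1] flags=1000 EQ?F → skip
[2] flags=1000 CS?F → skip
[3] flags=0010 → (cmp)
[4] flags=0010 HI?T → r0=0x6f
[5] flags=0010 NE?T → r0=0x52

FIX = (r1, 0xed)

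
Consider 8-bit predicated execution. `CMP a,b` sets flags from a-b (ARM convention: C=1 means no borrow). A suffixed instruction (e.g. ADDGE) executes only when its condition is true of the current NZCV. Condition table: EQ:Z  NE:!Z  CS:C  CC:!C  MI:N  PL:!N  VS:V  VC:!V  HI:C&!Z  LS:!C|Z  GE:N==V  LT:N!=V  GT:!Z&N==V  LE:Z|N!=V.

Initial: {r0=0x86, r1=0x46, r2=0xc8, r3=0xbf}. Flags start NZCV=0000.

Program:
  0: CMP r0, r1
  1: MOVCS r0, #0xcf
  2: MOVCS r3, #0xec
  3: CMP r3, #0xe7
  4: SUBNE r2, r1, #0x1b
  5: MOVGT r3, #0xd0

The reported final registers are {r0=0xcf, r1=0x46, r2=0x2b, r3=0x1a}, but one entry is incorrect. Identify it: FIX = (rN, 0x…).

[0] flags=0011 → (cmp)
[1] flags=0011 CS?T → r0=0xcf
[2] flags=0011 CS?T → r3=0xec
[3] flags=0010 → (cmp)
[4] flags=0010 NE?T → r2=0x2b
[5] flags=0010 GT?T → r3=0xd0

FIX = (r3, 0xd0)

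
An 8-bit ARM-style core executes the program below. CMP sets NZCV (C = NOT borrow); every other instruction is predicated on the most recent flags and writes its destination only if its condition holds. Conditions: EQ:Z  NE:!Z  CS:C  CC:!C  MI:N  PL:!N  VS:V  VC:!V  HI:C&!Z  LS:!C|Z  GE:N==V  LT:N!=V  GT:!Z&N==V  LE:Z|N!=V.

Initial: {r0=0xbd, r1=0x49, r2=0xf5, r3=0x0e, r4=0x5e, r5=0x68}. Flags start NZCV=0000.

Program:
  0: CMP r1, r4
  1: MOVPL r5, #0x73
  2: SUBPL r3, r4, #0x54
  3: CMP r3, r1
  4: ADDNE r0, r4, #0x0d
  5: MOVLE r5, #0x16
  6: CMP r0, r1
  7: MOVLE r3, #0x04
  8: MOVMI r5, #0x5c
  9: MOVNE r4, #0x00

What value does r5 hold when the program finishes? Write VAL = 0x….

VAL = 0x16

0: ✓ CMP  NZCV=1000
1: · MOVPL
2: · SUBPL
3: ✓ CMP  NZCV=1000
4: ✓ ADDNE  r0←0x6b
5: ✓ MOVLE  r5←0x16
6: ✓ CMP  NZCV=0010
7: · MOVLE
8: · MOVMI
9: ✓ MOVNE  r4←0x00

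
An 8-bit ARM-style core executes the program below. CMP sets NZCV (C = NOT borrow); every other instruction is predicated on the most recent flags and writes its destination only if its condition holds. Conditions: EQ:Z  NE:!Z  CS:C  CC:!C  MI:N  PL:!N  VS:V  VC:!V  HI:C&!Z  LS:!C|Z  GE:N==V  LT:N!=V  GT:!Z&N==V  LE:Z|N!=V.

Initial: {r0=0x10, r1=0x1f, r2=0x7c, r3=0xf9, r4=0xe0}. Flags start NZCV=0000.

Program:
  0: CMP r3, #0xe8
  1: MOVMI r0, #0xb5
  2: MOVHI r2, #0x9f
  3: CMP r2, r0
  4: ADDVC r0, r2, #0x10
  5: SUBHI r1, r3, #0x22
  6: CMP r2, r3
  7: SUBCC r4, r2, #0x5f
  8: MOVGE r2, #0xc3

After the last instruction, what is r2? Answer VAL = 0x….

VAL = 0x9f

0: ✓ CMP  NZCV=0010
1: · MOVMI
2: ✓ MOVHI  r2←0x9f
3: ✓ CMP  NZCV=1010
4: ✓ ADDVC  r0←0xaf
5: ✓ SUBHI  r1←0xd7
6: ✓ CMP  NZCV=1000
7: ✓ SUBCC  r4←0x40
8: · MOVGE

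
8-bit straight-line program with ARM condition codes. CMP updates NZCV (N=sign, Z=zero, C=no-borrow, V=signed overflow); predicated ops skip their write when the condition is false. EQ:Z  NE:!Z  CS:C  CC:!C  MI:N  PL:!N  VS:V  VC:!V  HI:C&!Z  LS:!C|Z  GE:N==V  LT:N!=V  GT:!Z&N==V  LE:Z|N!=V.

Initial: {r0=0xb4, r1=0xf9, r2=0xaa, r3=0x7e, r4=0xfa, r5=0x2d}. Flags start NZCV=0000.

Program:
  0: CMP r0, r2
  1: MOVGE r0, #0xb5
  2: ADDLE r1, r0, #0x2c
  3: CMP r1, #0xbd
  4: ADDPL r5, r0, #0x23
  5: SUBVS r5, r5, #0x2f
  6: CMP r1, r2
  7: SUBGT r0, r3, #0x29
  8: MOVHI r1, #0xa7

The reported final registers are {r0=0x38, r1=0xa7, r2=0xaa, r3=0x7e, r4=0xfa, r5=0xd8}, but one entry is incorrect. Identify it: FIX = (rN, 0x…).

[0] flags=0010 → (cmp)
[1] flags=0010 GE?T → r0=0xb5
[2] flags=0010 LE?F → skip
[3] flags=0010 → (cmp)
[4] flags=0010 PL?T → r5=0xd8
[5] flags=0010 VS?F → skip
[6] flags=0010 → (cmp)
[7] flags=0010 GT?T → r0=0x55
[8] flags=0010 HI?T → r1=0xa7

FIX = (r0, 0x55)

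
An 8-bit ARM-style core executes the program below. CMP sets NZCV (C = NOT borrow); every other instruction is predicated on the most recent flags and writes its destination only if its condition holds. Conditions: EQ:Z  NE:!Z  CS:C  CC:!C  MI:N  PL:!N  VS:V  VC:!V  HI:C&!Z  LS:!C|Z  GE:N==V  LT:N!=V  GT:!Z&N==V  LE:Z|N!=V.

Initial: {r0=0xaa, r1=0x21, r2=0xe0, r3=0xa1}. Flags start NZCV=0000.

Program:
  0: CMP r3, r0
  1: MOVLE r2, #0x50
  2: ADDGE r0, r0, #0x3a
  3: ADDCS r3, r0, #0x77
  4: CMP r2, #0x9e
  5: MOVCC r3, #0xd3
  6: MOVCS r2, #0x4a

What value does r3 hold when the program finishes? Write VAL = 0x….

0: ✓ CMP  NZCV=1000
1: ✓ MOVLE  r2←0x50
2: · ADDGE
3: · ADDCS
4: ✓ CMP  NZCV=1001
5: ✓ MOVCC  r3←0xd3
6: · MOVCS

VAL = 0xd3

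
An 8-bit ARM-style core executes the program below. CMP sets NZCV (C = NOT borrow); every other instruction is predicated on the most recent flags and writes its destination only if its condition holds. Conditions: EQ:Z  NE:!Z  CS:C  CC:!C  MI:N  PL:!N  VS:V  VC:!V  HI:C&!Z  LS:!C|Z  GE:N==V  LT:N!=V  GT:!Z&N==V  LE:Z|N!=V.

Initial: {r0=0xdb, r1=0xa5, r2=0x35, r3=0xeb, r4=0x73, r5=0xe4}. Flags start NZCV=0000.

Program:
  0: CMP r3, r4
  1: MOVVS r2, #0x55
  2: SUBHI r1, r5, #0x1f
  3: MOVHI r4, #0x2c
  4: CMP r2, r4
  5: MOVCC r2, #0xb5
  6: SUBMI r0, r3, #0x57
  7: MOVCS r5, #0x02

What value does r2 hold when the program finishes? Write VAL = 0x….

VAL = 0x55

0: ✓ CMP  NZCV=0011
1: ✓ MOVVS  r2←0x55
2: ✓ SUBHI  r1←0xc5
3: ✓ MOVHI  r4←0x2c
4: ✓ CMP  NZCV=0010
5: · MOVCC
6: · SUBMI
7: ✓ MOVCS  r5←0x02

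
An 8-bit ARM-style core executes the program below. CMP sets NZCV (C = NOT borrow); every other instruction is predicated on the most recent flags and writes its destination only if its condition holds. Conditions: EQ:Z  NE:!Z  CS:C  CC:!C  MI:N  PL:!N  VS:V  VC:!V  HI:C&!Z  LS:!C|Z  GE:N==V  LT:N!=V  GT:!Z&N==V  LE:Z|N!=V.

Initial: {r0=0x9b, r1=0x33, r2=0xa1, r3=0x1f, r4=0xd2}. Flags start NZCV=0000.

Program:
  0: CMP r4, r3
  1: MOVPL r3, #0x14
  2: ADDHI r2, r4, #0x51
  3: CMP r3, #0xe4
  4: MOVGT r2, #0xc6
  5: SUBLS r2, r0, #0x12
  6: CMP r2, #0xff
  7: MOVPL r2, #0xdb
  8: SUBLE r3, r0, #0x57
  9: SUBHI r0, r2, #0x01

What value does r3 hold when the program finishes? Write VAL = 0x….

VAL = 0x44

0: ✓ CMP  NZCV=1010
1: · MOVPL
2: ✓ ADDHI  r2←0x23
3: ✓ CMP  NZCV=0000
4: ✓ MOVGT  r2←0xc6
5: ✓ SUBLS  r2←0x89
6: ✓ CMP  NZCV=1000
7: · MOVPL
8: ✓ SUBLE  r3←0x44
9: · SUBHI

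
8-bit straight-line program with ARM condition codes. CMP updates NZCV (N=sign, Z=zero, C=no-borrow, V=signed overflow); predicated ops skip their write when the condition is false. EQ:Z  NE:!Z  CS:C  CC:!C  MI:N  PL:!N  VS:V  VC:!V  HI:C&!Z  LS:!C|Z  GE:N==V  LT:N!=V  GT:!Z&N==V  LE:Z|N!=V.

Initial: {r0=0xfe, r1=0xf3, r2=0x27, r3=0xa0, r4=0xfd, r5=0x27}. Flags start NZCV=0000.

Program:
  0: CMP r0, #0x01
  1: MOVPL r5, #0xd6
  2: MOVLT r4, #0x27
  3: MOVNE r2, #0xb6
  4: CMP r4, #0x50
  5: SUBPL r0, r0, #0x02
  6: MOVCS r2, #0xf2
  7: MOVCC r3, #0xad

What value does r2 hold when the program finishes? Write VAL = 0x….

VAL = 0xb6

[0] flags=1010 → (cmp)
[1] flags=1010 PL?F → skip
[2] flags=1010 LT?T → r4=0x27
[3] flags=1010 NE?T → r2=0xb6
[4] flags=1000 → (cmp)
[5] flags=1000 PL?F → skip
[6] flags=1000 CS?F → skip
[7] flags=1000 CC?T → r3=0xad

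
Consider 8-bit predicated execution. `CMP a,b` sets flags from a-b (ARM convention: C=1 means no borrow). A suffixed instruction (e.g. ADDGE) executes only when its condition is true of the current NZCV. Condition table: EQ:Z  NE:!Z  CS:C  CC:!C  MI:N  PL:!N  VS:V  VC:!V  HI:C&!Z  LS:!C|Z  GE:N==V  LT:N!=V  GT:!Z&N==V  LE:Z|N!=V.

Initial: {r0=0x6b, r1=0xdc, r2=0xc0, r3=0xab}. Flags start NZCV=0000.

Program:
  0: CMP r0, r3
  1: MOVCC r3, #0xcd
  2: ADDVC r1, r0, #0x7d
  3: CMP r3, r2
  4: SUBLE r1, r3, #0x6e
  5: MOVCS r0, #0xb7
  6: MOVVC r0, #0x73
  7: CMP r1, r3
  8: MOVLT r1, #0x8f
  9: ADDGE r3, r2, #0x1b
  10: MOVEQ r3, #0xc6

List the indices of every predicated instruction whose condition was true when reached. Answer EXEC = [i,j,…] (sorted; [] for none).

[0] flags=1001 → (cmp)
[1] flags=1001 CC?T → r3=0xcd
[2] flags=1001 VC?F → skip
[3] flags=0010 → (cmp)
[4] flags=0010 LE?F → skip
[5] flags=0010 CS?T → r0=0xb7
[6] flags=0010 VC?T → r0=0x73
[7] flags=0010 → (cmp)
[8] flags=0010 LT?F → skip
[9] flags=0010 GE?T → r3=0xdb
[10] flags=0010 EQ?F → skip

EXEC = [1,5,6,9]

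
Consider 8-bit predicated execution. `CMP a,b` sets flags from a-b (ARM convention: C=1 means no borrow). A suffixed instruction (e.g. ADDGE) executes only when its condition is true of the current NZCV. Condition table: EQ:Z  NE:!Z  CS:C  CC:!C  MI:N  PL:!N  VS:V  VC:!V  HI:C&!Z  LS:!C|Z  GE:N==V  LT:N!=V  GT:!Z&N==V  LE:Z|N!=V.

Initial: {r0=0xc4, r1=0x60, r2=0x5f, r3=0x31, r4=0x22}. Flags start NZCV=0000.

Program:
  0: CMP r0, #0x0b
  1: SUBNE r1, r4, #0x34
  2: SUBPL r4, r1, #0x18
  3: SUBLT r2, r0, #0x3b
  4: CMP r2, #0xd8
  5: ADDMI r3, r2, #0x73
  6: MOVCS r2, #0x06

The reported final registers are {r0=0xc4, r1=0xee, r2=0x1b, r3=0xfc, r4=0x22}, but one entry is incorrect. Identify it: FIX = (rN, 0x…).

[0] flags=1010 → (cmp)
[1] flags=1010 NE?T → r1=0xee
[2] flags=1010 PL?F → skip
[3] flags=1010 LT?T → r2=0x89
[4] flags=1000 → (cmp)
[5] flags=1000 MI?T → r3=0xfc
[6] flags=1000 CS?F → skip

FIX = (r2, 0x89)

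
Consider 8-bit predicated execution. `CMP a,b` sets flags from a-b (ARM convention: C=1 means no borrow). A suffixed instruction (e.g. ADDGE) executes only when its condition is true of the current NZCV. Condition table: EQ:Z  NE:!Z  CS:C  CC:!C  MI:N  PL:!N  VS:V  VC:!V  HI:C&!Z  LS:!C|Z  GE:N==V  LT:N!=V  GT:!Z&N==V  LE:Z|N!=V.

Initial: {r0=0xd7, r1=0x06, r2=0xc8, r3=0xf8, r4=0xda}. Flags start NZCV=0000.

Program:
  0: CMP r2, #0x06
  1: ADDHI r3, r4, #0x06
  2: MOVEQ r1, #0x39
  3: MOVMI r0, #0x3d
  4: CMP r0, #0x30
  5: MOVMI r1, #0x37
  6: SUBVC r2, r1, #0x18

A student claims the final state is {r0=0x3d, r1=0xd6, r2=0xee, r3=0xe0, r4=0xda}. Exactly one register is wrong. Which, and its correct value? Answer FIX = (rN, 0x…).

FIX = (r1, 0x06)

0: ✓ CMP  NZCV=1010
1: ✓ ADDHI  r3←0xe0
2: · MOVEQ
3: ✓ MOVMI  r0←0x3d
4: ✓ CMP  NZCV=0010
5: · MOVMI
6: ✓ SUBVC  r2←0xee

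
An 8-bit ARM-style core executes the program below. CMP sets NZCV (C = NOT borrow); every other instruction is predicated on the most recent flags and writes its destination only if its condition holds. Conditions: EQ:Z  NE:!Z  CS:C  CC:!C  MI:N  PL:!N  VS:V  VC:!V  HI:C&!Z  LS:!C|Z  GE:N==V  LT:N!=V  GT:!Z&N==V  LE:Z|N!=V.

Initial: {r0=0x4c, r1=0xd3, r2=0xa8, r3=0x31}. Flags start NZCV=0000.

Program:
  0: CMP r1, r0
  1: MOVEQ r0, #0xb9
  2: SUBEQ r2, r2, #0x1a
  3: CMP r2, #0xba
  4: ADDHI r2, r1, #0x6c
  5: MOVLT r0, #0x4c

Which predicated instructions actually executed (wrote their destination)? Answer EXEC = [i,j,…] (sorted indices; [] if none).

[0] flags=1010 → (cmp)
[1] flags=1010 EQ?F → skip
[2] flags=1010 EQ?F → skip
[3] flags=1000 → (cmp)
[4] flags=1000 HI?F → skip
[5] flags=1000 LT?T → r0=0x4c

EXEC = [5]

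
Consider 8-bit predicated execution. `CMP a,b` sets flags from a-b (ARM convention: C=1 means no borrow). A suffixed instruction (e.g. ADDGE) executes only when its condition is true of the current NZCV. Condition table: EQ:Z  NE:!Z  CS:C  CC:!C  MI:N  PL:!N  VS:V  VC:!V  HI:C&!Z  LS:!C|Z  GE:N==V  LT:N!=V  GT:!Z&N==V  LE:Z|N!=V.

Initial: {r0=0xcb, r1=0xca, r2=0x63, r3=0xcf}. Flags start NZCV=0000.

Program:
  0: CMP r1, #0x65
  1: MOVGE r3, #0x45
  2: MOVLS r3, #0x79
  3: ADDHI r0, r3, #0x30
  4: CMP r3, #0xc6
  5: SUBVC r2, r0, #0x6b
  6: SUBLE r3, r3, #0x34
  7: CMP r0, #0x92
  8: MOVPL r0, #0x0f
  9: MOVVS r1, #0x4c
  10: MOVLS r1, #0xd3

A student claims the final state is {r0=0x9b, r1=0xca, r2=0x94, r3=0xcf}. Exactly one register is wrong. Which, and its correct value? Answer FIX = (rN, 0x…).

FIX = (r0, 0x0f)

0: ✓ CMP  NZCV=0011
1: · MOVGE
2: · MOVLS
3: ✓ ADDHI  r0←0xff
4: ✓ CMP  NZCV=0010
5: ✓ SUBVC  r2←0x94
6: · SUBLE
7: ✓ CMP  NZCV=0010
8: ✓ MOVPL  r0←0x0f
9: · MOVVS
10: · MOVLS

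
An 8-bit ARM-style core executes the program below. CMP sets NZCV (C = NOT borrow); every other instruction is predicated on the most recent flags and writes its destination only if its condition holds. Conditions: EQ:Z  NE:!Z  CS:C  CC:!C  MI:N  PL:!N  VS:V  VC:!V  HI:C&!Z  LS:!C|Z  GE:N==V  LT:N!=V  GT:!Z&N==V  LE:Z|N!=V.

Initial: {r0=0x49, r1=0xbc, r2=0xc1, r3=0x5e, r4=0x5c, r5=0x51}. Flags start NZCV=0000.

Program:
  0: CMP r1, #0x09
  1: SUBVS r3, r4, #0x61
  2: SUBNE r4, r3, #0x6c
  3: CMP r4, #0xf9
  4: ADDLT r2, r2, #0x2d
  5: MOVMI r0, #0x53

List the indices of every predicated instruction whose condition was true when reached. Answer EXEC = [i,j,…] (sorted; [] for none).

EXEC = [2,4,5]

[0] flags=1010 → (cmp)
[1] flags=1010 VS?F → skip
[2] flags=1010 NE?T → r4=0xf2
[3] flags=1000 → (cmp)
[4] flags=1000 LT?T → r2=0xee
[5] flags=1000 MI?T → r0=0x53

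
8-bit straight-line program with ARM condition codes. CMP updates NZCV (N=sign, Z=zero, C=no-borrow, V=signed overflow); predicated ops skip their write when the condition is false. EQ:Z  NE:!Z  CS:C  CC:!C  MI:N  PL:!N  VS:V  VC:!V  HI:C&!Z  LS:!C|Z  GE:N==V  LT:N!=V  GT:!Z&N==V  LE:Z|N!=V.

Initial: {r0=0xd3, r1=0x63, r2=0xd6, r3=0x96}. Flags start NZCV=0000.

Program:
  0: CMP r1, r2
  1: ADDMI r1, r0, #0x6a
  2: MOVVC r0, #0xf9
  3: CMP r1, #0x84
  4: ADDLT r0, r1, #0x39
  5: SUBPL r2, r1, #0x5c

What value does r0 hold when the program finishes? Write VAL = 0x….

VAL = 0xd3

0: ✓ CMP  NZCV=1001
1: ✓ ADDMI  r1←0x3d
2: · MOVVC
3: ✓ CMP  NZCV=1001
4: · ADDLT
5: · SUBPL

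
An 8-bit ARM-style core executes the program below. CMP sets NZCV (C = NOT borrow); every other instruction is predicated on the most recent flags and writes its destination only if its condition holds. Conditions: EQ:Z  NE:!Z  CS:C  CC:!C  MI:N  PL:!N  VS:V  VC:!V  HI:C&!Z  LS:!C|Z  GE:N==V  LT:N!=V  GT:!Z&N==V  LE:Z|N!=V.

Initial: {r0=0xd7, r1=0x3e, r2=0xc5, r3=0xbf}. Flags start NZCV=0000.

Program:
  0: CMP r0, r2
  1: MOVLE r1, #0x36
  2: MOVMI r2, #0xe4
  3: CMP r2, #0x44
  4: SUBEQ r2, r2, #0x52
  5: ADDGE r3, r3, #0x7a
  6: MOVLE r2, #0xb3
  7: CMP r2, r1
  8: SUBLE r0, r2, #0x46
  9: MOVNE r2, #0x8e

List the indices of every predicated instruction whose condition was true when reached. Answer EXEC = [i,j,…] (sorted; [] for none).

0: ✓ CMP  NZCV=0010
1: · MOVLE
2: · MOVMI
3: ✓ CMP  NZCV=1010
4: · SUBEQ
5: · ADDGE
6: ✓ MOVLE  r2←0xb3
7: ✓ CMP  NZCV=0011
8: ✓ SUBLE  r0←0x6d
9: ✓ MOVNE  r2←0x8e

EXEC = [6,8,9]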